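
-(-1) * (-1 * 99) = -99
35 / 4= 8.75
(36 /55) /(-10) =-18/275 = -0.07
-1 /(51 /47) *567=-8883/17 = -522.53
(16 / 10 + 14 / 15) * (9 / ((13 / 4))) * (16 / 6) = 1216/65 = 18.71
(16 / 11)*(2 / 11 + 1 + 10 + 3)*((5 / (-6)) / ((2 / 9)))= -77.36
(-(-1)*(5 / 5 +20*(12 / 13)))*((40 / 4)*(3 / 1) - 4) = 506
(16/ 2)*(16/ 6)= 64/3 = 21.33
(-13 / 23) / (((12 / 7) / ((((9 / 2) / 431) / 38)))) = -273/3013552 = 0.00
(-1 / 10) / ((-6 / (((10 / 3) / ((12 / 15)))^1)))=5/72 = 0.07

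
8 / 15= 0.53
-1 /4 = -0.25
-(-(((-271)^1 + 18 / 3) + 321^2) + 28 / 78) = 4008250/39 = 102775.64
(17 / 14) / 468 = 17/6552 = 0.00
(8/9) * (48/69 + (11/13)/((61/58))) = 218896/164151 = 1.33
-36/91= -0.40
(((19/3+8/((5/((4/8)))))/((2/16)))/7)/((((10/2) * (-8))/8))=-856/525 = -1.63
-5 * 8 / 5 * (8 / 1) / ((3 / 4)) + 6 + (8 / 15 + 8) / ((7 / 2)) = -8074/105 = -76.90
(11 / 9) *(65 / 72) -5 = -2525/648 = -3.90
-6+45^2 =2019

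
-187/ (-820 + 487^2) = -187/236349 = 0.00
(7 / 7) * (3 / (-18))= -1/6 = -0.17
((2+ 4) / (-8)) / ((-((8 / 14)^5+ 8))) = 16807/180640 = 0.09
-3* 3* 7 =-63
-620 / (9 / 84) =-17360/3 = -5786.67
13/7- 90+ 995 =6348/7 = 906.86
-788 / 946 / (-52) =0.02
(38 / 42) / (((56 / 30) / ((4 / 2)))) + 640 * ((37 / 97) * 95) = 220470015/9506 = 23192.72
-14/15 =-0.93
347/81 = 4.28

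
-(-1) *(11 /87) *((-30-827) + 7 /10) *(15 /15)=-94193/870 = -108.27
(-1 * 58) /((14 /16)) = -66.29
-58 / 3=-19.33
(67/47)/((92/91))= 6097/4324 = 1.41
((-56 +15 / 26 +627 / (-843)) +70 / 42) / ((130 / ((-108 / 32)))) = 2150163/1519648 = 1.41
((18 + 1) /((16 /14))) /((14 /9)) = 171/16 = 10.69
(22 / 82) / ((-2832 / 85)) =-935/116112 = -0.01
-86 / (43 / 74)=-148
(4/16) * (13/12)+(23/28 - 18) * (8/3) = -15301/336 = -45.54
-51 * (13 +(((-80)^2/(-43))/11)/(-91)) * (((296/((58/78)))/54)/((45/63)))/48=-118662737/823020 = -144.18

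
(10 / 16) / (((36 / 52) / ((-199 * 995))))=-12870325/72 = -178754.51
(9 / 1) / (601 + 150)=9/751 = 0.01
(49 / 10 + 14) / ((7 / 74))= 999/5 = 199.80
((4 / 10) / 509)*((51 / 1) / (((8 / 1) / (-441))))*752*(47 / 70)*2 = -28390068/12725 = -2231.05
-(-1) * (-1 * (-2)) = 2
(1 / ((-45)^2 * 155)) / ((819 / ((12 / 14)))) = 2/599815125 = 0.00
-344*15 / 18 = -860/3 = -286.67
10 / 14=5/7 = 0.71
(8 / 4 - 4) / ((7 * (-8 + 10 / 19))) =19/497 = 0.04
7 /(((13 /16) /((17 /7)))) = 20.92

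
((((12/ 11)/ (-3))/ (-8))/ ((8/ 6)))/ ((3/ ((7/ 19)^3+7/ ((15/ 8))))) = 389249/9053880 = 0.04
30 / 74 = 15/37 = 0.41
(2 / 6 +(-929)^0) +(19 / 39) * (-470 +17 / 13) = -115091/507 = -227.00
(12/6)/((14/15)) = 15/7 = 2.14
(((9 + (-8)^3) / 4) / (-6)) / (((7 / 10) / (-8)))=-5030/21 = -239.52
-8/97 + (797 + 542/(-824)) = 796.26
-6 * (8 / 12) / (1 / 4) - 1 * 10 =-26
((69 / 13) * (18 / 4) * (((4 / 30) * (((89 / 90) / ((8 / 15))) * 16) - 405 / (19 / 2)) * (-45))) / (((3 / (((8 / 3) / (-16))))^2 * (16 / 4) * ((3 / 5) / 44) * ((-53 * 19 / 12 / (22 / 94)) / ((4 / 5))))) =-184056488/35070789 = -5.25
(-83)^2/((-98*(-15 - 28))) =6889/4214 = 1.63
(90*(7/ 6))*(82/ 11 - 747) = -854175/11 = -77652.27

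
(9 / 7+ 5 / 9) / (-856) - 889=-11985527/13482 = -889.00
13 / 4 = 3.25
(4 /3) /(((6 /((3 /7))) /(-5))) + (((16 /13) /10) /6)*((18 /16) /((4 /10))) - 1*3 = -3733/1092 = -3.42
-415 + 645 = 230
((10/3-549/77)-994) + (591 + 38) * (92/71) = -2997353/16401 = -182.75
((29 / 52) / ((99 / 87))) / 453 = 841/777348 = 0.00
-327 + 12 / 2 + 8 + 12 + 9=-292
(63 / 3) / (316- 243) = 21/73 = 0.29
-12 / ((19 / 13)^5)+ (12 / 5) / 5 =-81674712/61902475 = -1.32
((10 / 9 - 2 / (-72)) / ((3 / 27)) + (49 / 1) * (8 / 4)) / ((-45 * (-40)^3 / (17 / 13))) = 7361/149760000 = 0.00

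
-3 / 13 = -0.23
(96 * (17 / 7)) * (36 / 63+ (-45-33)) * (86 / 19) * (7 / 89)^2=-505.46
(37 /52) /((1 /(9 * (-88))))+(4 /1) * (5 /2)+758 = 2658/13 = 204.46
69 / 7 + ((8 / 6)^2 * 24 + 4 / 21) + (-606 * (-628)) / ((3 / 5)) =4440329/7 = 634332.71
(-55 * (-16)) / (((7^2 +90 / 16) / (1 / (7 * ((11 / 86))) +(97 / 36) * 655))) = 783246560/27531 = 28449.62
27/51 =0.53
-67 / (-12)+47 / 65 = 4919/780 = 6.31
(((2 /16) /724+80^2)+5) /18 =37097761/104256 = 355.83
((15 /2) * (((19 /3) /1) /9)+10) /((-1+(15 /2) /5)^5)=4400/9 = 488.89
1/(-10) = -1/10 = -0.10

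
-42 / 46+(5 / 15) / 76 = -4765/5244 = -0.91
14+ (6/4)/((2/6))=37/2 = 18.50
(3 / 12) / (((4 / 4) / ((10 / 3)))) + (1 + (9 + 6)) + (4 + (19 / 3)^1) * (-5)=-209/6 = -34.83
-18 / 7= -2.57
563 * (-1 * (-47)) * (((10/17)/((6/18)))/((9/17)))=264610/3 = 88203.33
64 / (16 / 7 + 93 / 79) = 35392/1915 = 18.48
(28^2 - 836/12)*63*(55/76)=2475165/76 = 32567.96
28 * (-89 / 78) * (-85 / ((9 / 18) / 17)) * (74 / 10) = 26646956/39 = 683255.28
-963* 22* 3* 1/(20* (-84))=10593/280 = 37.83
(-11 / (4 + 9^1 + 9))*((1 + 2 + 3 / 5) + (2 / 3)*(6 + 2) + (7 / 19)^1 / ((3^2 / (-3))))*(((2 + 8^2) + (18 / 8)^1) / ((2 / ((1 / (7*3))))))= -10881/1520 = -7.16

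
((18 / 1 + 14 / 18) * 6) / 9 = 338/27 = 12.52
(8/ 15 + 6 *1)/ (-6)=-49/45 = -1.09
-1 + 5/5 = 0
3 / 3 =1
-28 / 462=-2/33 = -0.06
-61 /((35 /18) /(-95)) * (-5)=-104310/7 = -14901.43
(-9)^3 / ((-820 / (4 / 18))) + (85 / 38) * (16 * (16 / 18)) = 2244251/70110 = 32.01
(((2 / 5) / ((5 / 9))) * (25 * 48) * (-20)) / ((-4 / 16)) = 69120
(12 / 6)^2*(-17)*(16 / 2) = -544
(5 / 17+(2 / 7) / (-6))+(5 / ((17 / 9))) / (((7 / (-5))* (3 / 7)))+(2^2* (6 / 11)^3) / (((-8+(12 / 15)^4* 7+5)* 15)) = -177125351/39438861 = -4.49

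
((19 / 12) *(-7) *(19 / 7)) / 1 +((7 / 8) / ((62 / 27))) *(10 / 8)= -176221/5952 = -29.61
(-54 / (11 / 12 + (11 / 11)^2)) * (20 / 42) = -2160/161 = -13.42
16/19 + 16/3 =352/57 = 6.18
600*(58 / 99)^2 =672800/3267 = 205.94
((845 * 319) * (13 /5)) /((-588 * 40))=-700843/23520 = -29.80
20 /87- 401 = -34867/87 = -400.77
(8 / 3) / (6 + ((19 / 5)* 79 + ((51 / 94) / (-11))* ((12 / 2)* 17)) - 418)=-2585/113253 = -0.02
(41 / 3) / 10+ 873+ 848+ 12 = 52031/30 = 1734.37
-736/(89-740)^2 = -736/423801 = 0.00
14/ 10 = 7/5 = 1.40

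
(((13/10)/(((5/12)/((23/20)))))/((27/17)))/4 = 5083/9000 = 0.56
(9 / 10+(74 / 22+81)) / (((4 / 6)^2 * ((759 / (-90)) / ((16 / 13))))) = -1012932/36179 = -28.00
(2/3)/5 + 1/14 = 43/210 = 0.20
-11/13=-0.85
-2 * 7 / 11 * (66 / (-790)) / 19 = 42/7505 = 0.01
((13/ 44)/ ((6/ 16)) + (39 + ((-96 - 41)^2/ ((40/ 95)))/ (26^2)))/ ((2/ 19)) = 358508473/356928 = 1004.43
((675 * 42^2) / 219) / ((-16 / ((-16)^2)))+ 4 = -6350108/73 = -86987.78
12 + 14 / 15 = 194/15 = 12.93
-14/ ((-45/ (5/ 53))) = 14/477 = 0.03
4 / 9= 0.44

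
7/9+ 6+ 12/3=97/9 = 10.78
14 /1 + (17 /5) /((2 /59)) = 1143/10 = 114.30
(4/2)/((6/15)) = 5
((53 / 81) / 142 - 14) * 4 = -321950/5751 = -55.98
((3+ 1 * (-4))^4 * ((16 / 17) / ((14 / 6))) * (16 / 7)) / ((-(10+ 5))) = -0.06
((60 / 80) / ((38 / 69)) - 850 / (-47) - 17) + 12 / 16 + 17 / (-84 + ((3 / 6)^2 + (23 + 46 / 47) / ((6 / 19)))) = 32200479/31497896 = 1.02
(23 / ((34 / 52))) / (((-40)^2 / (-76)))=-5681/3400 = -1.67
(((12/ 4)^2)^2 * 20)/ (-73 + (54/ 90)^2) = -10125/454 = -22.30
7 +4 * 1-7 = 4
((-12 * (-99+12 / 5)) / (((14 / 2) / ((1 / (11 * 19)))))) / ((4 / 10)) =414/209 = 1.98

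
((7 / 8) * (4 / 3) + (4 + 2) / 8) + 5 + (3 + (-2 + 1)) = 107/12 = 8.92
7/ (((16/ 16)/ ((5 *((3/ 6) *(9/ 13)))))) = 315/26 = 12.12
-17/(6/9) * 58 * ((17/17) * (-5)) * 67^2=33196155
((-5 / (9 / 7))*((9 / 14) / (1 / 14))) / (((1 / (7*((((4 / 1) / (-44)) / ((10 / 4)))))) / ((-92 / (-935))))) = 9016/10285 = 0.88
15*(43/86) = 15/2 = 7.50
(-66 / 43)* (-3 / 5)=198/215 = 0.92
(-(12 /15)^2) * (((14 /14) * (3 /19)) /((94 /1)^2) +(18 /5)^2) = -217577964/26231875 = -8.29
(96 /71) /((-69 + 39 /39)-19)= -32/2059 = -0.02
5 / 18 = 0.28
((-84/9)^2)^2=614656/81 = 7588.35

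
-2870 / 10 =-287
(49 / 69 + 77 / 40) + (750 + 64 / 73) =151817569/201480 = 753.51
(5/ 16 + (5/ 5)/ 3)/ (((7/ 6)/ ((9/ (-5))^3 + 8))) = 8401/7000 = 1.20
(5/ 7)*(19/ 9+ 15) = 110/9 = 12.22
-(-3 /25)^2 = -0.01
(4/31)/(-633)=-4/19623 = 0.00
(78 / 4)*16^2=4992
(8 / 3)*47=376/3 = 125.33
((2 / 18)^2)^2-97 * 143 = -91007630/6561 = -13871.00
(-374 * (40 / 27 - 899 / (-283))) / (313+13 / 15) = -3025405/545058 = -5.55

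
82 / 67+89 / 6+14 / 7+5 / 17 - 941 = -6305381/6834 = -922.65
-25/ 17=-1.47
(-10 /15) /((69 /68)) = -136/207 = -0.66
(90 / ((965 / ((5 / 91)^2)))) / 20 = 45/3196466 = 0.00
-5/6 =-0.83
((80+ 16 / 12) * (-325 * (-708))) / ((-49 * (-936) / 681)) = 277881.97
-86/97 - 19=-1929/97 = -19.89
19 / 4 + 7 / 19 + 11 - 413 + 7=-29631/76 = -389.88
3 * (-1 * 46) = -138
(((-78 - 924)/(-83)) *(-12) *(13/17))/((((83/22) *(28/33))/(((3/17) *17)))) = -85111884/819791 = -103.82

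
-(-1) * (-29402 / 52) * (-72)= 529236/13 = 40710.46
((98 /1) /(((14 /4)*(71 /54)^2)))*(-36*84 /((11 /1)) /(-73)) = 246903552/4047923 = 61.00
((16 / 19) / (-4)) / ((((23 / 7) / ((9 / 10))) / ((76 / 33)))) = -168/1265 = -0.13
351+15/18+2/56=29557/84 = 351.87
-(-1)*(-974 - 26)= -1000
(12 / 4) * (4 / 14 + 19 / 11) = 465/77 = 6.04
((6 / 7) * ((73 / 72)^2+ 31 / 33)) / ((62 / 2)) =112187/2062368 = 0.05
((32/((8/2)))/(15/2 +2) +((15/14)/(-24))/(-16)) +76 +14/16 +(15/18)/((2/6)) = 2731327/34048 = 80.22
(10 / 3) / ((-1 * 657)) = -10/1971 = -0.01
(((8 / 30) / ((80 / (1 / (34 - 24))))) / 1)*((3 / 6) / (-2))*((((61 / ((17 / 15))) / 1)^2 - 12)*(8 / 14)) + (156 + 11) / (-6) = -169754257/6069000 = -27.97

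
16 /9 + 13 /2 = 149/18 = 8.28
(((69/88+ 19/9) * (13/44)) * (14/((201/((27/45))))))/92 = 208663/537007680 = 0.00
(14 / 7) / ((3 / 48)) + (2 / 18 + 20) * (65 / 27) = 19541/243 = 80.42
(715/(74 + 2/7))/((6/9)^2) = 693/32 = 21.66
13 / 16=0.81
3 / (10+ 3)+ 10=133/13 = 10.23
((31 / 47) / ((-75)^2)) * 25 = 31/10575 = 0.00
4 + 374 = 378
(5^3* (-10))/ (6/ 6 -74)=1250/73 = 17.12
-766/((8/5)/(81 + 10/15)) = -469175/12 = -39097.92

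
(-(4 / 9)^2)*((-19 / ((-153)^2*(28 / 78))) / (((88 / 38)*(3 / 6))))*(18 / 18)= 18772/48667311 = 0.00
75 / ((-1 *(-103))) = 75/103 = 0.73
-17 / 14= -1.21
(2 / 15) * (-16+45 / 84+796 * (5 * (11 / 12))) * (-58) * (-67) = 592927823/315 = 1882310.55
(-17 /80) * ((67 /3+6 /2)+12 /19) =-629/114 = -5.52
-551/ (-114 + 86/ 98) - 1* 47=-233522/5543 = -42.13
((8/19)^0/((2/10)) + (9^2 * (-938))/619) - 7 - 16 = -140.74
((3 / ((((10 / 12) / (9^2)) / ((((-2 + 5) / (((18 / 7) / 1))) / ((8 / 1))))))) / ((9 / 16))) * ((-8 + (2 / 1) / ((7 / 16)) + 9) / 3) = 702/5 = 140.40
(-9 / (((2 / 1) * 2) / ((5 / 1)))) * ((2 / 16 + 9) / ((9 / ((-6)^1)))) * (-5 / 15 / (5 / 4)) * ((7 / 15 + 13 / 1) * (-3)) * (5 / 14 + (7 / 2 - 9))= -132714/35 = -3791.83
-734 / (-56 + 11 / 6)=4404/325 = 13.55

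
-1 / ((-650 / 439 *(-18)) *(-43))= 439/503100 = 0.00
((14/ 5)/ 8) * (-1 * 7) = -49/20 = -2.45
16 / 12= 4/3 = 1.33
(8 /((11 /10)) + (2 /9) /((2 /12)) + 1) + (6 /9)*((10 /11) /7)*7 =337/33 = 10.21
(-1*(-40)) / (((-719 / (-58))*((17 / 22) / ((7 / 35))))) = 10208/12223 = 0.84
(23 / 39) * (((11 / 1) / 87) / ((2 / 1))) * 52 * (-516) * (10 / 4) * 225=-16318500/29 = -562706.90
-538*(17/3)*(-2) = 18292/3 = 6097.33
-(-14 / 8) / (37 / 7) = 49/148 = 0.33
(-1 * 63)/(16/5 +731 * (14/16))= -280/2857 = -0.10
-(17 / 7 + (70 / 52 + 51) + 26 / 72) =-180625/3276 = -55.14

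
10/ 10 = 1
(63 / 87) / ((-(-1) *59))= 21/1711 = 0.01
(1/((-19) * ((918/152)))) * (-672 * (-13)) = -11648/153 = -76.13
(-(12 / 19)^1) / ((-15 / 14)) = 56/95 = 0.59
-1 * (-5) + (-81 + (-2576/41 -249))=-15901/41 = -387.83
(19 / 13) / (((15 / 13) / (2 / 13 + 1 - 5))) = -190/39 = -4.87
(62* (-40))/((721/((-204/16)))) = 31620/721 = 43.86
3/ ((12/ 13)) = 13/4 = 3.25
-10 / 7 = -1.43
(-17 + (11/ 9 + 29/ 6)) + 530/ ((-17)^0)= 9343/18 = 519.06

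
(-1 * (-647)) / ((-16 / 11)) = -7117/16 = -444.81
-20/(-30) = 2/3 = 0.67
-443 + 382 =-61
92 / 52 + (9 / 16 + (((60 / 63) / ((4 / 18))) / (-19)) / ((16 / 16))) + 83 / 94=3886511/1300208 = 2.99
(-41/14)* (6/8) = -123/56 = -2.20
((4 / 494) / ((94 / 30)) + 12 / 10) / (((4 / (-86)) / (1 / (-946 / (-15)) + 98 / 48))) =-135867669/2553980 = -53.20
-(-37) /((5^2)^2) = 37/625 = 0.06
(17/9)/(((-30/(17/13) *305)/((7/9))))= -2023/9634950 = 0.00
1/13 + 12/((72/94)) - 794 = -30352/39 = -778.26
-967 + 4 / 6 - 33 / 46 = -133453/138 = -967.05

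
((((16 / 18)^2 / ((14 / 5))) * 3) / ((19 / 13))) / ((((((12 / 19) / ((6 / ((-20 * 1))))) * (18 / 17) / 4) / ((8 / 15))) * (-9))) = 14144/229635 = 0.06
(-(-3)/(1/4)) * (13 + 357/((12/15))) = 5511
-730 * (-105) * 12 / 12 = 76650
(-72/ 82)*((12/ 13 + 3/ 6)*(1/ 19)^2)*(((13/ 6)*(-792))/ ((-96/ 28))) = -25641/14801 = -1.73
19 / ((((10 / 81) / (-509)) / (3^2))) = -705015.90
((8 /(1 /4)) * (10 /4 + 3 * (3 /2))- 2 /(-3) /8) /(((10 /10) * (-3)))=-2689/36 = -74.69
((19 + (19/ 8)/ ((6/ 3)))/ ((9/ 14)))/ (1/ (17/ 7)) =5491/72 = 76.26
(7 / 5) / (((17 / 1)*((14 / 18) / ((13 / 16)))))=117/1360 = 0.09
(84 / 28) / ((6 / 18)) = 9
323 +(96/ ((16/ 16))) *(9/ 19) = 7001/19 = 368.47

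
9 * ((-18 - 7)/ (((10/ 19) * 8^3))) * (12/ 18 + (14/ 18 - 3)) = 1.30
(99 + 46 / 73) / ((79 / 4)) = 29092/5767 = 5.04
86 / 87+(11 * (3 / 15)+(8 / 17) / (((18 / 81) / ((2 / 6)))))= 28799/7395 = 3.89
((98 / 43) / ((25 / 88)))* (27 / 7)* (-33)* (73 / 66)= -1214136/1075 = -1129.43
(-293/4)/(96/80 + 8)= -1465/184 = -7.96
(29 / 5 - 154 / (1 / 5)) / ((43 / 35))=-26747/43 = -622.02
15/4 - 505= -2005/4 = -501.25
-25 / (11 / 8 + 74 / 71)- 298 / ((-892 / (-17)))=-9811009/612358 = -16.02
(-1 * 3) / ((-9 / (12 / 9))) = 4/9 = 0.44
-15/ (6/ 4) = -10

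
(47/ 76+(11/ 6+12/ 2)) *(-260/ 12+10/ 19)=-2322035/12996 = -178.67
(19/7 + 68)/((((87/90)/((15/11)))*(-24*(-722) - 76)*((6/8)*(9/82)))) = 61500/875539 = 0.07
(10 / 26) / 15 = 1/39 = 0.03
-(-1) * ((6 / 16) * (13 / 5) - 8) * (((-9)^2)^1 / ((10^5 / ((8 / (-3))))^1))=0.02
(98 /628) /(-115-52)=-49/52438 = 0.00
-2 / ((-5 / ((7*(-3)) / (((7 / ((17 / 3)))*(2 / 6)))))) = -102/5 = -20.40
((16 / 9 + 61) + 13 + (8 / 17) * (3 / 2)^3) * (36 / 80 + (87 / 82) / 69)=103893349/2885580 = 36.00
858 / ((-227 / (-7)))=6006/227 = 26.46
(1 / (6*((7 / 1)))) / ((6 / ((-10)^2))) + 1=88/63 = 1.40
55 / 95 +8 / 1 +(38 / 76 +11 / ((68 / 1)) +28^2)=1024867/1292 = 793.24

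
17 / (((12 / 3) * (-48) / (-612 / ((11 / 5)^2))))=21675/1936 = 11.20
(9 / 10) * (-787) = -7083/10 = -708.30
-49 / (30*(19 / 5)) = -49/114 = -0.43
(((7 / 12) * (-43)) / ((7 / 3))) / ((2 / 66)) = -1419/4 = -354.75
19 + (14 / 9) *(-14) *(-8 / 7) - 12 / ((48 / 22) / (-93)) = 9997/18 = 555.39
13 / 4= 3.25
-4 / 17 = -0.24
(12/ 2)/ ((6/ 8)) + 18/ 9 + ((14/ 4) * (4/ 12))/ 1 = 67/6 = 11.17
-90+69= -21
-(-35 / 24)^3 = 42875/13824 = 3.10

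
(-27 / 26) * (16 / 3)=-72/13 = -5.54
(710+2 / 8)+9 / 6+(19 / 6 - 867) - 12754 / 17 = -184073/204 = -902.32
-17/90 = -0.19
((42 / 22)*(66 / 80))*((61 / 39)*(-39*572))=-549549/10 = -54954.90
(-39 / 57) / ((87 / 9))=-39/551 = -0.07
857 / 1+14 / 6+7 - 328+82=1861/3 = 620.33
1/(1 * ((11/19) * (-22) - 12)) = -19/470 = -0.04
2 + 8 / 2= 6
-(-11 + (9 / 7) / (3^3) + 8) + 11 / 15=129/35 = 3.69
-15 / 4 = -3.75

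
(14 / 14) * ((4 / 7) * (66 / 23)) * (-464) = -122496/161 = -760.84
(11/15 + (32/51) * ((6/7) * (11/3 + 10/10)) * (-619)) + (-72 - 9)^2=425694/85 = 5008.16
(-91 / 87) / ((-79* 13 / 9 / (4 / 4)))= 21/2291 = 0.01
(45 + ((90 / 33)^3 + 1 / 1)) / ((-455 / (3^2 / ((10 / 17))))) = -6749289/3028025 = -2.23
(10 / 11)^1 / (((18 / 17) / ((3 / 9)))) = 85/297 = 0.29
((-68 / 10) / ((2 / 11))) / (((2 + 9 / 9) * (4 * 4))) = -187/240 = -0.78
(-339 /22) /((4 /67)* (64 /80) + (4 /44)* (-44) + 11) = -2.19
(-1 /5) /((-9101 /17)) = 17/45505 = 0.00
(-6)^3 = -216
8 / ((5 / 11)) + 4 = 108/5 = 21.60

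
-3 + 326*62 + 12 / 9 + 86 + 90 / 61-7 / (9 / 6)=3713645/183 = 20293.14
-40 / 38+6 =94/19 = 4.95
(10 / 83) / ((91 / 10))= 100/7553 = 0.01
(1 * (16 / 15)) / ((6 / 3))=8/15 = 0.53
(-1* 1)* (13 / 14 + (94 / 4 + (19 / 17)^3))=-888136/34391 = -25.82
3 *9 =27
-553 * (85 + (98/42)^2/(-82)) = -46968.28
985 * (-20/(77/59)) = -1162300/77 = -15094.81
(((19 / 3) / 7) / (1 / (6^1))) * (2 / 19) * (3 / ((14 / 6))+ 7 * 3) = 12.73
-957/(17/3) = -168.88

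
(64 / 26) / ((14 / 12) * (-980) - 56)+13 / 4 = 303839/93548 = 3.25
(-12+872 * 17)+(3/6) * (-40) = 14792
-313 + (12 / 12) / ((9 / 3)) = -938/3 = -312.67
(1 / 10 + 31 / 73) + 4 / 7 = 5601/5110 = 1.10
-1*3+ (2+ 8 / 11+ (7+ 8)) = 162/11 = 14.73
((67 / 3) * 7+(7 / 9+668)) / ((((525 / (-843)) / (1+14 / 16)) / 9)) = -3130059/140 = -22357.56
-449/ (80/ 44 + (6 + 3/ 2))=-9878/205 = -48.19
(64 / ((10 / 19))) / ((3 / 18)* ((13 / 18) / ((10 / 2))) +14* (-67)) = -0.13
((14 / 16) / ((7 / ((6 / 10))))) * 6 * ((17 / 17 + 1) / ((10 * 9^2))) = 1/900 = 0.00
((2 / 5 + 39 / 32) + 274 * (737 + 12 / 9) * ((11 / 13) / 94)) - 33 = 524877307/293280 = 1789.68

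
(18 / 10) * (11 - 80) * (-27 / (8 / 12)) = 5030.10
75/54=25/18 = 1.39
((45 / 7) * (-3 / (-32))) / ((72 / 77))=165/256 = 0.64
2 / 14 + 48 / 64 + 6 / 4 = 2.39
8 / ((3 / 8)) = 64/3 = 21.33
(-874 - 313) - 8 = -1195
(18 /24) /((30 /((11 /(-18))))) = -11/720 = -0.02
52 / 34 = 26/17 = 1.53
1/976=1/976 = 0.00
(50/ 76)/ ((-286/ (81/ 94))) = -2025/1021592 = 0.00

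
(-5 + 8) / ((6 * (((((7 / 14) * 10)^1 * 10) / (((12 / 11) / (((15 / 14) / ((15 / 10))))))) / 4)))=0.06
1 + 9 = 10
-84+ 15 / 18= -499/6 = -83.17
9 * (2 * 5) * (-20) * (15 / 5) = -5400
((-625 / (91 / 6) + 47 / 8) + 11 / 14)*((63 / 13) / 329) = -32337/63544 = -0.51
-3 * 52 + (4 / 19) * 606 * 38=4692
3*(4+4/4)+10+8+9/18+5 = 77/2 = 38.50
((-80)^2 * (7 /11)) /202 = 22400/1111 = 20.16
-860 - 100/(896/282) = -99845/112 = -891.47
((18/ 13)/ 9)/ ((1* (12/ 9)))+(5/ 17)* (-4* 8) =-4109/442 = -9.30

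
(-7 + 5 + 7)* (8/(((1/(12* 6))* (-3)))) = -960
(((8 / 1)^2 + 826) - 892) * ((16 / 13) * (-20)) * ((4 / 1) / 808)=320/1313 = 0.24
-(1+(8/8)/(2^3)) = -9/8 = -1.12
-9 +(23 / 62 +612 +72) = 41873/62 = 675.37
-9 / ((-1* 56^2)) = 9/3136 = 0.00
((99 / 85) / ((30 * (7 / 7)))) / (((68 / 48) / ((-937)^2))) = 173837862/7225 = 24060.60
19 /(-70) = -0.27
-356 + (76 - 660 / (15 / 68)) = -3272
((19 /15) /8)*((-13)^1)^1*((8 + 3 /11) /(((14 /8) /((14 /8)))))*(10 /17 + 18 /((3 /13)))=-3753659/2805 = -1338.20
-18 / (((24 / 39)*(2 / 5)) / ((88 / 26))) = -495/2 = -247.50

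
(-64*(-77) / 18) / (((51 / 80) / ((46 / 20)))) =453376/459 = 987.75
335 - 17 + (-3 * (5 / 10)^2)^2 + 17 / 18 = 46009/144 = 319.51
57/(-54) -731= -13177/18 = -732.06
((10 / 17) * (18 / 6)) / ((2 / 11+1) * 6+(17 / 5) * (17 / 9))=14850/113713 = 0.13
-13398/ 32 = -6699/16 = -418.69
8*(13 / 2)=52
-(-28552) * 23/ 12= 164174/3 = 54724.67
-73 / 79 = -0.92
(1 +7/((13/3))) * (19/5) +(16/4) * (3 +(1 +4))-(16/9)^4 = 13625446/426465 = 31.95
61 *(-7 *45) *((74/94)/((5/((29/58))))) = -142191/94 = -1512.67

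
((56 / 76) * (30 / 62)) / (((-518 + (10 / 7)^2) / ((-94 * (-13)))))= -6287190/7445549 = -0.84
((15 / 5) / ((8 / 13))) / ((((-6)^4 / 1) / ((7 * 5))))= 455/3456 = 0.13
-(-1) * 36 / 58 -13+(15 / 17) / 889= -5425132/438277 = -12.38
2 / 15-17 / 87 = -9/145 = -0.06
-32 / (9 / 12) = -128/3 = -42.67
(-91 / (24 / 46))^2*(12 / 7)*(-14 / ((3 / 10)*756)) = -3129035/972 = -3219.17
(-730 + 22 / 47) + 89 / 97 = -3321753/4559 = -728.61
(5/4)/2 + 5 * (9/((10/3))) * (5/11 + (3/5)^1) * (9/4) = 14369/440 = 32.66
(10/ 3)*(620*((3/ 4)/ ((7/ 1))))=221.43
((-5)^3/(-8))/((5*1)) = 25/8 = 3.12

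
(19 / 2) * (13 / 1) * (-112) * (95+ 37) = -1825824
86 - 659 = -573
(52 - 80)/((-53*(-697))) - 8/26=-148128/480233 = -0.31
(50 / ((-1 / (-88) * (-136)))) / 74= -275/629 = -0.44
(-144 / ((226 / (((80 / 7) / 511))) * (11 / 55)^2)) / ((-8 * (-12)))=-1500/404201 = 0.00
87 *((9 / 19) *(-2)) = -1566/19 = -82.42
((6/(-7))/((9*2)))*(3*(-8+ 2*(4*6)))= -40/7 = -5.71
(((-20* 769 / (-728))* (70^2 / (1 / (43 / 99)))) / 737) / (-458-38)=-28933625/235232712 = -0.12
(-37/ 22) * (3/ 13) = -111/286 = -0.39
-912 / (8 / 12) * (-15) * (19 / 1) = 389880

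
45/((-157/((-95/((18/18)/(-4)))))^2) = 6498000/24649 = 263.62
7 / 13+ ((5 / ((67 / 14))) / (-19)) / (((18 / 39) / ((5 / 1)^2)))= -121142/49647 = -2.44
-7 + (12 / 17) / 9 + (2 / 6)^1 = -112/17 = -6.59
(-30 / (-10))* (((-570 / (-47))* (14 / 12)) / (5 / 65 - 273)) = -25935/166756 = -0.16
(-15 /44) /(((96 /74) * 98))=-185/68992 = 0.00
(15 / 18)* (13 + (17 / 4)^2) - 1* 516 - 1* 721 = -116267/96 = -1211.11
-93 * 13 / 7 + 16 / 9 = -170.94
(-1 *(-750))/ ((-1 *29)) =-750/29 = -25.86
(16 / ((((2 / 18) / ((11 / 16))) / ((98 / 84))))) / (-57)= -77/38 = -2.03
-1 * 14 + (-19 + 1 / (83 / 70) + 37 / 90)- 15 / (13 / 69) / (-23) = -2746657/97110 = -28.28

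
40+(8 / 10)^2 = 1016/25 = 40.64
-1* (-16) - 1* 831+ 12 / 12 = -814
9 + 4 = 13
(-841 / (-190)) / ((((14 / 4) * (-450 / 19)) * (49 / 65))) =-10933/154350 = -0.07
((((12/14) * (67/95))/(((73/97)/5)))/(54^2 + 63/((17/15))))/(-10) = -110483/817449255 = 0.00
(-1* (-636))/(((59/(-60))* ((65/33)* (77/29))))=-663984/5369 = -123.67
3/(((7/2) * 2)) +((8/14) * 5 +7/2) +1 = 109/14 = 7.79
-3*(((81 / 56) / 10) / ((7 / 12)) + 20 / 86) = -60747/42140 = -1.44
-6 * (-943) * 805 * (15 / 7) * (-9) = -87840450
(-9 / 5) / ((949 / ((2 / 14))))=-9/33215 = 0.00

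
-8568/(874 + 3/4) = -34272/3499 = -9.79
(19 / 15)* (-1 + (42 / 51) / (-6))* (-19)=27.37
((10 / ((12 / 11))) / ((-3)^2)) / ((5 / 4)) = 22/27 = 0.81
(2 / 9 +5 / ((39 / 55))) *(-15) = -4255/39 = -109.10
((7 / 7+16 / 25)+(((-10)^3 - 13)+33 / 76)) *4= -1920759/475 = -4043.70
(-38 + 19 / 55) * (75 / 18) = -10355/66 = -156.89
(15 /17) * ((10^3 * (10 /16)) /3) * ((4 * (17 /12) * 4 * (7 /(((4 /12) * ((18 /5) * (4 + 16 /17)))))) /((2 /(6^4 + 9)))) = 38515625/12 = 3209635.42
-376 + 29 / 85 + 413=3174/85 = 37.34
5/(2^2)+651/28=49/2 = 24.50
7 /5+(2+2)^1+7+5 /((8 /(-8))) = 37/5 = 7.40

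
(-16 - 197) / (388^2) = -213/150544 = 0.00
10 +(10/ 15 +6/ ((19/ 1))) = 10.98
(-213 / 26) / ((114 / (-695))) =49345/988 = 49.94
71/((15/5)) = 71/3 = 23.67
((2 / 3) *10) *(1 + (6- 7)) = 0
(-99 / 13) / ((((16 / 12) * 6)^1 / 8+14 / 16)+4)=-1.30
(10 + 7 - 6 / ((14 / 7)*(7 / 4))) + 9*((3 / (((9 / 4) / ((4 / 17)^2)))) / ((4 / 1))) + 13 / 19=620220/38437 = 16.14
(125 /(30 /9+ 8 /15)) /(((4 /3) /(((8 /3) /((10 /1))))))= 375/58 = 6.47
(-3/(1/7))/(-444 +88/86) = 903/19048 = 0.05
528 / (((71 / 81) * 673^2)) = 42768/32157959 = 0.00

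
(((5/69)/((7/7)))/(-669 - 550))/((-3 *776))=5/195810408 = 0.00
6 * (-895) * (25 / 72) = -22375/12 = -1864.58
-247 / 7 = -35.29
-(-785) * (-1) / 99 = -785/99 = -7.93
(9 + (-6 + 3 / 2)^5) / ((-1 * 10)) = 183.63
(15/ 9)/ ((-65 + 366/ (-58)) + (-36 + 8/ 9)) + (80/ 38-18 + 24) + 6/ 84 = 8.16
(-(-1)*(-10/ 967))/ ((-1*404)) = 5/195334 = 0.00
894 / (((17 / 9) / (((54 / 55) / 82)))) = 5.67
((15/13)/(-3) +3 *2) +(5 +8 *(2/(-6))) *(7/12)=6.98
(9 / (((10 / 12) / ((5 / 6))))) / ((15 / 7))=21/5 = 4.20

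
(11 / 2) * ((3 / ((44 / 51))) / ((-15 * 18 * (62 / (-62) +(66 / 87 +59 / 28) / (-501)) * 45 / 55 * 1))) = 372911/4332060 = 0.09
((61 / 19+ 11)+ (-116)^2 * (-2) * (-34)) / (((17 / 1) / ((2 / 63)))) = 34770844/20349 = 1708.72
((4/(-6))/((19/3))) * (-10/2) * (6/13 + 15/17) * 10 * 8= 56.58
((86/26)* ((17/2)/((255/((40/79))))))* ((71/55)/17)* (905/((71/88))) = 4.76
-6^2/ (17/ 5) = -180/17 = -10.59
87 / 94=0.93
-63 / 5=-12.60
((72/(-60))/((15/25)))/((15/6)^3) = -16/125 = -0.13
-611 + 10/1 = -601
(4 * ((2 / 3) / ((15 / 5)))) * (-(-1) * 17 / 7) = 136/63 = 2.16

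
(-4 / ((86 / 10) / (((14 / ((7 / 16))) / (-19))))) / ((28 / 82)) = 13120/5719 = 2.29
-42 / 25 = -1.68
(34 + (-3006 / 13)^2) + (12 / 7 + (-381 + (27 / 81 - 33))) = 188415403/3549 = 53089.72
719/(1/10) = 7190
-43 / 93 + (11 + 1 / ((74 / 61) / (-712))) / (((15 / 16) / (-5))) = 10567673/3441 = 3071.11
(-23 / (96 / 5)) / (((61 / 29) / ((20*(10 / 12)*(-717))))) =19926625/2928 = 6805.54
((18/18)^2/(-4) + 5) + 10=59/4 = 14.75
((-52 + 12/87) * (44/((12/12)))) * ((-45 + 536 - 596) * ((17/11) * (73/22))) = 391957440/319 = 1228706.71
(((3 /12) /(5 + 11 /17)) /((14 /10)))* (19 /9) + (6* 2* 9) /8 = 328207/24192 = 13.57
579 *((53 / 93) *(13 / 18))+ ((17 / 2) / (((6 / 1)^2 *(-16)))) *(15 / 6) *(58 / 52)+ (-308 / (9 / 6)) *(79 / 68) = -2947877/10523136 = -0.28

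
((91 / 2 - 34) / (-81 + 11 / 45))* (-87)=3915/316 = 12.39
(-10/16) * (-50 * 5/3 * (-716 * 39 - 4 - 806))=-2993125/2 = -1496562.50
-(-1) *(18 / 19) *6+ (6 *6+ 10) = 982/19 = 51.68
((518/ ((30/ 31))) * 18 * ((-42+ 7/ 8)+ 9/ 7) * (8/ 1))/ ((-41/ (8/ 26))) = 61414968/2665 = 23045.02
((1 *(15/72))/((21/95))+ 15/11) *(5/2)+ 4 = 108277/11088 = 9.77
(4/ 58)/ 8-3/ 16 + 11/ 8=555/464 = 1.20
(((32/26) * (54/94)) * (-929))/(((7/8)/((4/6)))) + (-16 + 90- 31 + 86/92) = -89815319/196742 = -456.51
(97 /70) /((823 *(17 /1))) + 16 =15670017/979370 = 16.00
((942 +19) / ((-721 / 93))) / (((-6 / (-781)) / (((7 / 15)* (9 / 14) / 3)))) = -23266771/14420 = -1613.51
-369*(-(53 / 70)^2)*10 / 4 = 528.84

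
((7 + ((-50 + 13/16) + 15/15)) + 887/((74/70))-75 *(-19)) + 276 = 1479329/592 = 2498.87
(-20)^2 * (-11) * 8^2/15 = -56320/3 = -18773.33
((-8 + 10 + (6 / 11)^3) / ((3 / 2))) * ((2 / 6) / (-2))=-2878/11979 = -0.24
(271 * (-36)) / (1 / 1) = -9756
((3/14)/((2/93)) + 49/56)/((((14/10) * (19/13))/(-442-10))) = -4458415/1862 = -2394.42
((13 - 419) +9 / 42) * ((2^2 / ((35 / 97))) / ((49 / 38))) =-41880332/12005 = -3488.57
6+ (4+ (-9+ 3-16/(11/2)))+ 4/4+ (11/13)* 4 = 783/143 = 5.48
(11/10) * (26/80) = 143/400 = 0.36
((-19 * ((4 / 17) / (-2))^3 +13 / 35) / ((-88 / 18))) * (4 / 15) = -207567/9457525 = -0.02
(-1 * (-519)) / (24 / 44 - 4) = -5709/38 = -150.24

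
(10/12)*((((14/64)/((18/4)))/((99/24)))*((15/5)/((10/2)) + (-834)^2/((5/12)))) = 19475575/1188 = 16393.58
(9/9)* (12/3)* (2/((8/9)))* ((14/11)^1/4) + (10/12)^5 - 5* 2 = -576041/85536 = -6.73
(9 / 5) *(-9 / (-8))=81/40 = 2.02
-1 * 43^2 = -1849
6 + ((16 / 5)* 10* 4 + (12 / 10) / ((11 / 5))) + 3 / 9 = 134.88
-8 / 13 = -0.62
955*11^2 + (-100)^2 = 125555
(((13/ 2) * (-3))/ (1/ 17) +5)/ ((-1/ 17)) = 11101/2 = 5550.50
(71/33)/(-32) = -71/1056 = -0.07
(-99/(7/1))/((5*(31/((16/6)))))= -0.24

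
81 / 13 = 6.23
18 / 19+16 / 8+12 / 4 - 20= -267/19 = -14.05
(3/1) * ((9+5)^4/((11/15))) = 1728720/11 = 157156.36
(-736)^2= 541696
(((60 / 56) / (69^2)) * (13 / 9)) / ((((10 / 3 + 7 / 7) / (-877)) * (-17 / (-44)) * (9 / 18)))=-192940/566559 = -0.34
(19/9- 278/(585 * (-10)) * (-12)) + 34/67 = 401419/195975 = 2.05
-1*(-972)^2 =-944784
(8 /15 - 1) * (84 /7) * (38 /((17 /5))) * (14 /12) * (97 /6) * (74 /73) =-13365436/11169 = -1196.65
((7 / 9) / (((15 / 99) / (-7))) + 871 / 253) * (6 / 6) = -123302/3795 = -32.49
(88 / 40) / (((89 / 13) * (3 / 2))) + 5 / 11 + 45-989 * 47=-681932209/14685 = -46437.33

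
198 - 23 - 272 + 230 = 133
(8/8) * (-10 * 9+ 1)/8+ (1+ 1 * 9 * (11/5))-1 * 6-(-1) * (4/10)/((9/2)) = 271/72 = 3.76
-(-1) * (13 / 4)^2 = 169/16 = 10.56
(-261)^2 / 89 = 68121/89 = 765.40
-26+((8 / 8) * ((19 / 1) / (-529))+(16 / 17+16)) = -81789/8993 = -9.09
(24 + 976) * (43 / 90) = 4300/9 = 477.78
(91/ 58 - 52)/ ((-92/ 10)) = 14625/2668 = 5.48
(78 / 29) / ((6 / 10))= 130/29 = 4.48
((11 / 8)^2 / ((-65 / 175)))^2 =17935225/692224 = 25.91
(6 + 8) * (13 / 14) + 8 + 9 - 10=20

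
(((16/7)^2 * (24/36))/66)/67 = 256/325017 = 0.00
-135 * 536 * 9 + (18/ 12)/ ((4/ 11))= -5209887/8 = -651235.88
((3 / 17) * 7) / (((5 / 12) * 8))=63/170 = 0.37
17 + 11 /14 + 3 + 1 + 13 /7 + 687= 9949/14 = 710.64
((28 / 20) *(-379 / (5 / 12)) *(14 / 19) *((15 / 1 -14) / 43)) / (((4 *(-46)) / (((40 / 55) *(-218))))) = -97163472/5167525 = -18.80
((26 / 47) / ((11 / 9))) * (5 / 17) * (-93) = -108810/8789 = -12.38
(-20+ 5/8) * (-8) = 155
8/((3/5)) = 40/3 = 13.33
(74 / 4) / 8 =37/16 = 2.31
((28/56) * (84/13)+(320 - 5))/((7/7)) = 4137/13 = 318.23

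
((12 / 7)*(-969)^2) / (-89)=-11267532/623 = -18085.93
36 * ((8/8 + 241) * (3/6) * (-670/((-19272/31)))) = 4694.59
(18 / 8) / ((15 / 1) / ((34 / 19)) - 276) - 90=-181997/2022 = -90.01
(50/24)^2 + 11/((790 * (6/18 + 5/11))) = 3222443/739440 = 4.36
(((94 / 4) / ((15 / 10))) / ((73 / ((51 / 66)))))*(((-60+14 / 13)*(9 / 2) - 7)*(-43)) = 60777533/31317 = 1940.72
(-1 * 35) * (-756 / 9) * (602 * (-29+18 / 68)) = -864586380/17 = -50858022.35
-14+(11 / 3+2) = -25/3 = -8.33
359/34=10.56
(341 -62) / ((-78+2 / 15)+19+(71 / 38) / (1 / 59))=159030/29281 = 5.43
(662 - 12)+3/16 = 10403/16 = 650.19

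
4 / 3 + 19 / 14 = 113/42 = 2.69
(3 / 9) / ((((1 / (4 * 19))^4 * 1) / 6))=66724352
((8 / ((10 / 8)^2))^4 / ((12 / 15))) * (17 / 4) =285212672/78125 = 3650.72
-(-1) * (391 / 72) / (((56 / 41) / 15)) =80155/1344 = 59.64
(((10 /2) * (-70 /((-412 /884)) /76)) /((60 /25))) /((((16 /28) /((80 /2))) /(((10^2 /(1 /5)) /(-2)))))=-846015625/11742 = -72050.39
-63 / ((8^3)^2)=-63/262144 = 0.00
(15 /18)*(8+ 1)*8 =60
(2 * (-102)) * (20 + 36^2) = -268464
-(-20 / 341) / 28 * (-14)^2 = 140/341 = 0.41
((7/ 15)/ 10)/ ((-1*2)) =-7/300 = -0.02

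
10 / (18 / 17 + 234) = 85/1998 = 0.04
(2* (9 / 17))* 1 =18/17 = 1.06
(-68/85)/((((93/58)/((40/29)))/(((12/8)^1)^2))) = -48/31 = -1.55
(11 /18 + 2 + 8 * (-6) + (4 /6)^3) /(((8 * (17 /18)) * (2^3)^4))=-2435/1671168 = 0.00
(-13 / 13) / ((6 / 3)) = -0.50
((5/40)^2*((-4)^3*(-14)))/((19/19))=14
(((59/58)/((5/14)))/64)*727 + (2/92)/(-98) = 338380557/10458560 = 32.35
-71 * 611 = -43381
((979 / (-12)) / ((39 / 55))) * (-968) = 13030490/117 = 111371.71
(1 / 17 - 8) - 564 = -9723/17 = -571.94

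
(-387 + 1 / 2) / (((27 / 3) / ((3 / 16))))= -773/96 = -8.05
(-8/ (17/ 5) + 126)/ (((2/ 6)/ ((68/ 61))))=25224/61 = 413.51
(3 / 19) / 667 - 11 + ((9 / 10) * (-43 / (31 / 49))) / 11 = -715672099/43214930 = -16.56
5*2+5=15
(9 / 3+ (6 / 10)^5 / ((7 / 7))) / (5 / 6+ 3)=57708/71875 = 0.80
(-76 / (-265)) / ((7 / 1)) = 76/1855 = 0.04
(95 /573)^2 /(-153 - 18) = -475/2954961 = 0.00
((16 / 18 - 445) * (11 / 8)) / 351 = -43967/25272 = -1.74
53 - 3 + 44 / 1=94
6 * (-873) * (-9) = 47142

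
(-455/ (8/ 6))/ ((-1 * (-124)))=-1365/496 = -2.75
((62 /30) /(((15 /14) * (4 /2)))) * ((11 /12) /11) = 217/2700 = 0.08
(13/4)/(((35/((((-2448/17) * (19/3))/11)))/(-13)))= 38532/385 = 100.08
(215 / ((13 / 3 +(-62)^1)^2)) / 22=1935/658438 = 0.00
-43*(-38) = 1634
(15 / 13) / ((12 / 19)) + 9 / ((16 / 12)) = 223/26 = 8.58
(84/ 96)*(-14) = -12.25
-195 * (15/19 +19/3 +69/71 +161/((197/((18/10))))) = -495712334/265753 = -1865.31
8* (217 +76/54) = 47176/27 = 1747.26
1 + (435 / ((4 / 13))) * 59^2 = 19685059/4 = 4921264.75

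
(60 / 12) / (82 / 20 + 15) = 50/191 = 0.26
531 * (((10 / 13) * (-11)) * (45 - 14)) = -1810710/13 = -139285.38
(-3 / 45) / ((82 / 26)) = -13/615 = -0.02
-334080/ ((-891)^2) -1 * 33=-2948017/88209 = -33.42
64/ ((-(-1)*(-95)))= -0.67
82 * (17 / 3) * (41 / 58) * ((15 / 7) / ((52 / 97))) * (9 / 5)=24947721/10556 = 2363.37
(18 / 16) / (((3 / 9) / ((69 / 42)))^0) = 9/8 = 1.12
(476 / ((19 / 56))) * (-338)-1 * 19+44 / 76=-9010078/19 = -474214.63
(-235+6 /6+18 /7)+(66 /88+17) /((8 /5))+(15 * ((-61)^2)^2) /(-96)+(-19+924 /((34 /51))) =-242173791/112 = -2162265.99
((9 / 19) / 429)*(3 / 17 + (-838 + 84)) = -3495/4199 = -0.83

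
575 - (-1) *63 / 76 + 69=49007/76 = 644.83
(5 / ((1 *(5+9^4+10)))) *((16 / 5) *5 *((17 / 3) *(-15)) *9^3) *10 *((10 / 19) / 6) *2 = -3442500/2603 = -1322.51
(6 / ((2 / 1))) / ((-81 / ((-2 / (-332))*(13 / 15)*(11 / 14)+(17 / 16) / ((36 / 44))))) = -544951/11294640 = -0.05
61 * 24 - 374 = 1090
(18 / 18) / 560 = 1/560 = 0.00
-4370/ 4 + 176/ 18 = -19489/18 = -1082.72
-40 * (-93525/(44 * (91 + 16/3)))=2805750/3179 = 882.59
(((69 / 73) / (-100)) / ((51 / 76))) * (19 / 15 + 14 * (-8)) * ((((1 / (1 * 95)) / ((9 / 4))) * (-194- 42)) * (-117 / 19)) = 468827216/44210625 = 10.60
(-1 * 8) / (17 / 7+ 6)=-56/59 = -0.95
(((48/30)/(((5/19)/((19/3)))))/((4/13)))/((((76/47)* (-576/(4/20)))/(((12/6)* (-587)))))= 6814483/216000 = 31.55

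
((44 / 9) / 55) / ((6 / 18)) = 4/15 = 0.27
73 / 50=1.46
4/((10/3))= 6/5 = 1.20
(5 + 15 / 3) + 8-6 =12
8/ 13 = 0.62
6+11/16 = 107/16 = 6.69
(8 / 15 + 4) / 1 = 68/15 = 4.53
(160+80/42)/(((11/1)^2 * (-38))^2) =850/110993421 = 0.00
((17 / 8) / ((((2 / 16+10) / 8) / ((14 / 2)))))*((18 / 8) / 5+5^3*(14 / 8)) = 1043392/405 = 2576.28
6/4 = 3/2 = 1.50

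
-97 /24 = -4.04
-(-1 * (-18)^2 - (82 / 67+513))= 56161/67 = 838.22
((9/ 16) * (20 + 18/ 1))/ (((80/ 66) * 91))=5643/29120 = 0.19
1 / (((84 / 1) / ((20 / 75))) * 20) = 1/6300 = 0.00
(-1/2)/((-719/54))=27/719 = 0.04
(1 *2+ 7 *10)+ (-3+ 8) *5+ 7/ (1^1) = 104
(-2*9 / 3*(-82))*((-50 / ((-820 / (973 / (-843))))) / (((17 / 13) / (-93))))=11763570/4777 = 2462.54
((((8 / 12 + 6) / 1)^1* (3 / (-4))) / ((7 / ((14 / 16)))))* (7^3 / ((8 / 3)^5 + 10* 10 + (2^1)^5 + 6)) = -416745/530416 = -0.79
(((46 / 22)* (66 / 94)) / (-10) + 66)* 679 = 21015729/470 = 44714.32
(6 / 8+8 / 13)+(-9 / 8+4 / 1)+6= 1065/104 = 10.24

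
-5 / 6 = -0.83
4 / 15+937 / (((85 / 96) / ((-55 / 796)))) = -3696988/50745 = -72.85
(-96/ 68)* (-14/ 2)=168/17 = 9.88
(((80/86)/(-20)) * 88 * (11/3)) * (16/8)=-3872/129 = -30.02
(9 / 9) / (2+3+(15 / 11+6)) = 11/136 = 0.08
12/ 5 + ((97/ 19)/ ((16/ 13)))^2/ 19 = 3.31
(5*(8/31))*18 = 720/31 = 23.23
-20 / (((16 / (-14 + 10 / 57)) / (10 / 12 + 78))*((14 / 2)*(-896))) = -465905/2145024 = -0.22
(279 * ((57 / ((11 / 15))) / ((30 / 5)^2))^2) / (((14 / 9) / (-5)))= -113308875/27104 = -4180.52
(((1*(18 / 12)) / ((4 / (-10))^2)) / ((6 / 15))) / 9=125/48 = 2.60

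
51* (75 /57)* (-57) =-3825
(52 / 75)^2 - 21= -115421/5625 = -20.52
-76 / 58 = -38/29 = -1.31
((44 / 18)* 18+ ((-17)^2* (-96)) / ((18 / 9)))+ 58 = -13770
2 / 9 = 0.22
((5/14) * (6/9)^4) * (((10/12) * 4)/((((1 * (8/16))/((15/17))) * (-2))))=-2000/9639 = -0.21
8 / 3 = 2.67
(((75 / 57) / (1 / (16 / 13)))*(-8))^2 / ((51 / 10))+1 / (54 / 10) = 926785765/28003131 = 33.10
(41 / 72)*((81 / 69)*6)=369/92 = 4.01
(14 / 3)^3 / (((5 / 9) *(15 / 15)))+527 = 10649/15 = 709.93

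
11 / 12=0.92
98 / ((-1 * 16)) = -49/8 = -6.12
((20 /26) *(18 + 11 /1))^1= 290/13 = 22.31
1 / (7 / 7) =1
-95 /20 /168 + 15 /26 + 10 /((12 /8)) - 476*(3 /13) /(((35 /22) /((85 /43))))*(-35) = 599064113/125216 = 4784.25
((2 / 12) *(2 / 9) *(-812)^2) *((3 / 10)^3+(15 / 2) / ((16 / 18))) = 25838043/125 = 206704.34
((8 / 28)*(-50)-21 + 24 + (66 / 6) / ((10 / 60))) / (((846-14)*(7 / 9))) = 3447/40768 = 0.08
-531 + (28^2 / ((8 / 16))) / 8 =-335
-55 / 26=-2.12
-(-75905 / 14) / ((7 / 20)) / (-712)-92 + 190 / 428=-211499321/1866508 = -113.31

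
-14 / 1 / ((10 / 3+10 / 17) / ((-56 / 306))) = 49/75 = 0.65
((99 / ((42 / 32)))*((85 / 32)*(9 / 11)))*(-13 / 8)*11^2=-3610035/112 = -32232.46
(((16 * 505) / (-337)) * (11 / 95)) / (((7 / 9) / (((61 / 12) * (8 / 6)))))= -1084336/44821 = -24.19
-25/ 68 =-0.37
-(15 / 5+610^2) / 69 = -372103/69 = -5392.80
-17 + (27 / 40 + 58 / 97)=-61021/3880 = -15.73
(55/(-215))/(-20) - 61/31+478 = 12691361/26660 = 476.05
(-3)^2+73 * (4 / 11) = 391/11 = 35.55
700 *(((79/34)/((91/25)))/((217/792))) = 78210000/47957 = 1630.84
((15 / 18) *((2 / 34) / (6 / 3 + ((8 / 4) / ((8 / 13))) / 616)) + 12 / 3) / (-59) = -1014124/14867469 = -0.07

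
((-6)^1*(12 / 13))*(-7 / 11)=504/143 = 3.52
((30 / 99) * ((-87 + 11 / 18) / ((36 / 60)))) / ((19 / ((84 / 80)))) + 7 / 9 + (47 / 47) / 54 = -36451/22572 = -1.61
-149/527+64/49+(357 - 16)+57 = 399.02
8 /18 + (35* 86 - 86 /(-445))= 12057604/4005 = 3010.64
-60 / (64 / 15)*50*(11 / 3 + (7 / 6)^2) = -113125/32 = -3535.16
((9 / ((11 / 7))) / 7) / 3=3/11 = 0.27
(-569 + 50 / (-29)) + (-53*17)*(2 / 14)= -141986/203 = -699.44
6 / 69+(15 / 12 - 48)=-4293/92 = -46.66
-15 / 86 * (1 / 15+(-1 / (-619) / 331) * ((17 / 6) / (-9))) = -0.01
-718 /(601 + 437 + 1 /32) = -22976/33217 = -0.69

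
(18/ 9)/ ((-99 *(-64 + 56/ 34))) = 17/52470 = 0.00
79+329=408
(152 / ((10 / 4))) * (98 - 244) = -44384/5 = -8876.80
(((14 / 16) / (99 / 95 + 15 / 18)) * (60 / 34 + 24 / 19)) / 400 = 10269/2907680 = 0.00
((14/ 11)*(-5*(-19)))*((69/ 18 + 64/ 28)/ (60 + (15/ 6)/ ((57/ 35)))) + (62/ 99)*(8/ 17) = 2644150/214659 = 12.32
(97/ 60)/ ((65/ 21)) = 679/1300 = 0.52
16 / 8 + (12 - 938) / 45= -18.58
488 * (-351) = -171288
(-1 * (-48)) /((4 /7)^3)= 1029/4 = 257.25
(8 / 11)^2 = 64/121 = 0.53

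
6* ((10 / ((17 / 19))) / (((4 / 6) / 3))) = 5130/17 = 301.76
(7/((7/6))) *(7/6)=7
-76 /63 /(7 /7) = -76/63 = -1.21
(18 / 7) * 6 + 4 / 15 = 15.70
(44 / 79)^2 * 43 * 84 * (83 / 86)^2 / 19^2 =280079184/96879043 = 2.89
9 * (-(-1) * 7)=63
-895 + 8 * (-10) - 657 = -1632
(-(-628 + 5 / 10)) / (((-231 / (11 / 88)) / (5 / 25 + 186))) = -33383/528 = -63.23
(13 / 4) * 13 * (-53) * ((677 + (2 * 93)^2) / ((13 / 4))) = -24303097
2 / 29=0.07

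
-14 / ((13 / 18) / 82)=-20664/13 = -1589.54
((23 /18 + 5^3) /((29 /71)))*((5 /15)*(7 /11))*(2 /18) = 1129681/155034 = 7.29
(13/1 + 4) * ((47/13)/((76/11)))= 8789/988 = 8.90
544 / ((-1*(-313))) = 544/313 = 1.74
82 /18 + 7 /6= 103/18 = 5.72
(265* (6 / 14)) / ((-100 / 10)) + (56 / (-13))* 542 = -426995/182 = -2346.13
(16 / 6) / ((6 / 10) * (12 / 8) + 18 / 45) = 80/39 = 2.05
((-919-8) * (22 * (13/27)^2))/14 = -191477/567 = -337.70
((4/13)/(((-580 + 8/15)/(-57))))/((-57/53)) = -15/533 = -0.03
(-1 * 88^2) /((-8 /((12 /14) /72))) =242/21 = 11.52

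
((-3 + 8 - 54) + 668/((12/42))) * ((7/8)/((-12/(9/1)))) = -48069/32 = -1502.16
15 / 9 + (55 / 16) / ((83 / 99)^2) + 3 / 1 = 3160301/330672 = 9.56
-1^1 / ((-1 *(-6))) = -1/6 = -0.17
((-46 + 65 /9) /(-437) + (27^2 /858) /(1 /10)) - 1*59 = -28354219/562419 = -50.41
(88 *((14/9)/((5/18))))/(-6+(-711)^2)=2464/2527575 = 0.00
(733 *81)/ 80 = 742.16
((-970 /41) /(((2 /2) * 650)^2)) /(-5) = 97/8661250 = 0.00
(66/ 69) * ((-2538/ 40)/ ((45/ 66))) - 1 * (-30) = -33933/575 = -59.01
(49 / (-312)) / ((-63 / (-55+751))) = 203/117 = 1.74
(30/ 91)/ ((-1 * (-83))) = 30/7553 = 0.00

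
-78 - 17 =-95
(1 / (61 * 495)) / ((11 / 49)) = 49/332145 = 0.00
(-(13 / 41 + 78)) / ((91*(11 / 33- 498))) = 741/428491 = 0.00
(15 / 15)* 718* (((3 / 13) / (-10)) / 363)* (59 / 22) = -21181/173030 = -0.12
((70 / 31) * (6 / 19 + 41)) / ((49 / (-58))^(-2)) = 65967475/990698 = 66.59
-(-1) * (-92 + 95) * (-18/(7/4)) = -216/7 = -30.86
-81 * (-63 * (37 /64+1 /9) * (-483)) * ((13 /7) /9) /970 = -22434867/62080 = -361.39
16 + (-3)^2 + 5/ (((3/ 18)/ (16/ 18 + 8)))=875/3 = 291.67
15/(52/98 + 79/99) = 14553/1289 = 11.29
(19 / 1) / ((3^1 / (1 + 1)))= 38/3 = 12.67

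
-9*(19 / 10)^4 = -117.29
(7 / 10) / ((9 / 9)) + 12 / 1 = 127/10 = 12.70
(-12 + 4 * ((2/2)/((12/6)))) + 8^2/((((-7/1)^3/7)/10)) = -1130/49 = -23.06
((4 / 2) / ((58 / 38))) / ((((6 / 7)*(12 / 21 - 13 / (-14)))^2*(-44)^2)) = 931/2273832 = 0.00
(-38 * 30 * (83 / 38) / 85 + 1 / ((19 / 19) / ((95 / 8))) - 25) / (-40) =5769/5440 = 1.06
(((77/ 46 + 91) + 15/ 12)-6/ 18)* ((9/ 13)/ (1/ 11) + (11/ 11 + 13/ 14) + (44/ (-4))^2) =2052571/168 = 12217.68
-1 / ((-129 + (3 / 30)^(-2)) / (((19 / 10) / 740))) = 19/214600 = 0.00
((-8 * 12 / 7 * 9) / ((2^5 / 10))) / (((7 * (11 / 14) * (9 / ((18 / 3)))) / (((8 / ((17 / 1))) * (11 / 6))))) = -480/119 = -4.03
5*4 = 20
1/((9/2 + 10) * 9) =2/261 = 0.01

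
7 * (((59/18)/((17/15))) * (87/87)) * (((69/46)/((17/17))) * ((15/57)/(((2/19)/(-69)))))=-712425/136 = -5238.42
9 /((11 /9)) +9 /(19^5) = 200564118/27237089 = 7.36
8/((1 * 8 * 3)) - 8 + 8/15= -107/15 = -7.13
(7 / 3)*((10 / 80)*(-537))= -156.62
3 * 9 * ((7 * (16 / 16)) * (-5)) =-945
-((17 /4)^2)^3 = -24137569/4096 = -5892.96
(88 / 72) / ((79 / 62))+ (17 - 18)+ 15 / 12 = 3439/2844 = 1.21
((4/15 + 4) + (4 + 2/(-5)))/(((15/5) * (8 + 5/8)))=944/3105 = 0.30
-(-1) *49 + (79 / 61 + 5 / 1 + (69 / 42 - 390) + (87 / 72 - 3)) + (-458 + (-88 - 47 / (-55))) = -496002739/563640 = -880.00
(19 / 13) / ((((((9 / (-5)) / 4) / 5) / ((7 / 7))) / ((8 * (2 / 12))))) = -21.65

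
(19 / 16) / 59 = 19/944 = 0.02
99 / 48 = 33/16 = 2.06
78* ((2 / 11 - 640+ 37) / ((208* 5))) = -19893/440 = -45.21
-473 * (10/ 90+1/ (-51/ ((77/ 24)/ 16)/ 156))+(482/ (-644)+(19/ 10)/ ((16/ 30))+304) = 429108245/788256 = 544.38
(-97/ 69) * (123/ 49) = -3977/1127 = -3.53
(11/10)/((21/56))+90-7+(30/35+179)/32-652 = -1883099/3360 = -560.45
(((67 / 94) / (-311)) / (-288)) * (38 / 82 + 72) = 199057/345195072 = 0.00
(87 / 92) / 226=87/20792 = 0.00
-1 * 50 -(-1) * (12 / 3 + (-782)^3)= -478211814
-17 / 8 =-2.12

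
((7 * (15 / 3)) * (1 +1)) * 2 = 140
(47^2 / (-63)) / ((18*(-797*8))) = 2209/7230384 = 0.00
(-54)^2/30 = 486/5 = 97.20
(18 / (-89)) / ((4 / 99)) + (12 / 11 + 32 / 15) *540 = 3399255/1958 = 1736.09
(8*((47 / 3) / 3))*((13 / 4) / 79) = 1222/711 = 1.72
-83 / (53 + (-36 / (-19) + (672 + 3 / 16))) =-25232/221033 = -0.11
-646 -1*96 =-742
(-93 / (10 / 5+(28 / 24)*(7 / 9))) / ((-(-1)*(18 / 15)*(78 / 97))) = -135315/4082 = -33.15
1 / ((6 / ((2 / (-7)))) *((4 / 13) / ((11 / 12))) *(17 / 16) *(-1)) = 0.13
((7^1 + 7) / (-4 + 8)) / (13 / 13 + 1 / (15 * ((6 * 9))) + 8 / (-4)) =-2835/809 = -3.50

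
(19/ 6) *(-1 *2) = -19/3 = -6.33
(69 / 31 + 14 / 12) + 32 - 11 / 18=9704/279 = 34.78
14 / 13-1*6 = -4.92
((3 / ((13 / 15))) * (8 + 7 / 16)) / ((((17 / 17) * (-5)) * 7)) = -1215/1456 = -0.83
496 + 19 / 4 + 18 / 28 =14039/28 = 501.39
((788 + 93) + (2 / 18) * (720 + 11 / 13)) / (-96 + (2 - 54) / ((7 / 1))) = -9.29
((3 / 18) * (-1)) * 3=-1/2 = -0.50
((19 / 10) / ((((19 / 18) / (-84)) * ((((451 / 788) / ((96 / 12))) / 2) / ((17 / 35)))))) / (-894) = 3858048/1679975 = 2.30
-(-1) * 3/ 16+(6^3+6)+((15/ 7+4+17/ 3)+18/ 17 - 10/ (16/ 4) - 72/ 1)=917095/5712 = 160.56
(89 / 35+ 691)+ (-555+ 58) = 6879/35 = 196.54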